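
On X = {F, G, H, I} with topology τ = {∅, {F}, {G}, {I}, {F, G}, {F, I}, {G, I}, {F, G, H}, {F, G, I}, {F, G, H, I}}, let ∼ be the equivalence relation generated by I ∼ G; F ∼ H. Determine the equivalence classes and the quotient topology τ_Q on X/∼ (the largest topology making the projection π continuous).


X/∼ = {[F=H], [G=I]}; |τ_Q| = 3.

Equivalence classes: [F=H], [G=I].
Quotient map π: X → X/∼ sends F ↦ [F=H], G ↦ [G=I], H ↦ [F=H], I ↦ [G=I].
For each subset V ⊆ X/∼, compute π^{-1}(V) ⊆ X and check whether π^{-1}(V) ∈ τ. V is open in τ_Q iff π^{-1}(V) ∈ τ.
  V = {}: π^{-1}(V) = ∅ ∈ τ ✓.
  V = {[F=H]}: π^{-1}(V) = {F, H} ∉ τ ✗.
  V = {[G=I]}: π^{-1}(V) = {G, I} ∈ τ ✓.
  V = {[F=H], [G=I]}: π^{-1}(V) = {F, G, H, I} ∈ τ ✓.
Open sets in the quotient: τ_Q = {{}, {[G=I]}, {[F=H], [G=I]}} (3 elements).


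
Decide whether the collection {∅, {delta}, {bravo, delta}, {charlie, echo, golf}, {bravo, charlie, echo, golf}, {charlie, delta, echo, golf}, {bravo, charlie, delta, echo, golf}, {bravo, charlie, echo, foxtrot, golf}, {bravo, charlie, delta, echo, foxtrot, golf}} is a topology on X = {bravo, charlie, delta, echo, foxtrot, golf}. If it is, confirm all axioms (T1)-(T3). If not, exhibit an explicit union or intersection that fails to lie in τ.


τ is NOT a topology on X.

Axiom (T1): ∅ ∈ τ? Yes; X ∈ τ? Yes.
Axiom (T2/T3): check pairwise unions and intersections of members of τ.
Counterexample for (T3): {bravo, delta} ∩ {bravo, charlie, echo, golf} = {bravo} ∉ τ. Therefore τ is NOT a topology.


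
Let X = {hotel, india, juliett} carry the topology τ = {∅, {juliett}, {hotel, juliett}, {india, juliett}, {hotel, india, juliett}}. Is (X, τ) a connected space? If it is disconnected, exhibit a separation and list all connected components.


(X, τ) is connected.

Find clopen sets (U ∈ τ with X ∖ U ∈ τ):
  U = ∅, X ∖ U = {hotel, india, juliett} — both open, so U is clopen.
  U = {hotel, india, juliett}, X ∖ U = ∅ — both open, so U is clopen.
Only trivial clopens (∅ and X) exist, so (X, τ) is connected.
Compute connected components by grouping points that agree on all clopens:
  component: {hotel, india, juliett}


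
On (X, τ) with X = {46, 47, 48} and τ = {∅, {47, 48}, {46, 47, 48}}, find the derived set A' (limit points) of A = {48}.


A' = {46, 47}

For each x ∈ X, list the open sets U ∈ τ with x ∈ U, then check whether U ∩ (A ∖ {x}) ≠ ∅ for every such U.
  x = 46: opens ∋ x are {46, 47, 48}; each meets A ∖ {46}, so x IS a limit point.
  x = 47: opens ∋ x are {47, 48}, {46, 47, 48}; each meets A ∖ {47}, so x IS a limit point.
  x = 48: open {47, 48} ∋ x has {47, 48} ∩ (A ∖ {48}) = ∅, so x is NOT a limit point.
Collecting: A' = {46, 47}.


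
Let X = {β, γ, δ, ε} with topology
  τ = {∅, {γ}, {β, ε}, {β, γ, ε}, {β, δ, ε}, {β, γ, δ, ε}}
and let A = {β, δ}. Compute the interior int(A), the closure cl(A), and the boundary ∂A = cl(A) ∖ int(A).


int(A) = ∅, cl(A) = {β, δ, ε}, ∂A = {β, δ, ε}.

Closed sets in (X, τ) are complements of opens:
  closed(X, τ) = {∅, {γ}, {δ}, {γ, δ}, {β, δ, ε}, {β, γ, δ, ε}}.
int(A) = ⋃ {U ∈ τ : U ⊆ A}. Opens contained in A: ∅.
Taking the union of these: int(A) = ∅.
cl(A) = ⋂ {C closed : A ⊆ C}. Closed sets containing A: {β, δ, ε}, {β, γ, δ, ε}.
Intersecting these: cl(A) = {β, δ, ε}.
∂A = cl(A) ∖ int(A) = {β, δ, ε} ∖ ∅ = {β, δ, ε}.


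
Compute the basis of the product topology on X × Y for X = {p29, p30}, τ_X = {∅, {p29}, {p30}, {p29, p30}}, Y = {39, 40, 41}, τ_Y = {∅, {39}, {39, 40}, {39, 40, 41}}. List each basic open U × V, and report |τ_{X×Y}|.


Basis B = {∅ × ∅, {p29} × {39}, {p30} × {39}, {p29} × {39, 40}, {p29, p30} × {39}, {p30} × {39, 40}, {p29} × {39, 40, 41}, {p30} × {39, 40, 41}, {p29, p30} × {39, 40}, {p29, p30} × {39, 40, 41}}; |τ_{X×Y}| = 16.

Enumerate products U × V with U ∈ τ_X, V ∈ τ_Y (deduplicated):
  ∅ × ∅ = {} (∅)
  {p29} × {39} = {(p29,39)}
  {p30} × {39} = {(p30,39)}
  {p29} × {39, 40} = {(p29,39), (p29,40)}
  {p29, p30} × {39} = {(p29,39), (p30,39)}
  {p30} × {39, 40} = {(p30,39), (p30,40)}
  {p29} × {39, 40, 41} = {(p29,39), (p29,40), (p29,41)}
  {p30} × {39, 40, 41} = {(p30,39), (p30,40), (p30,41)}
  {p29, p30} × {39, 40} = {(p29,39), (p29,40), (p30,39), (p30,40)}
  {p29, p30} × {39, 40, 41} = {(p29,39), (p29,40), (p29,41), (p30,39), (p30,40), (p30,41)}
These 10 distinct sets form the basis B.
Close under arbitrary unions to get τ_{X×Y}; counting gives |τ_{X×Y}| = 16.


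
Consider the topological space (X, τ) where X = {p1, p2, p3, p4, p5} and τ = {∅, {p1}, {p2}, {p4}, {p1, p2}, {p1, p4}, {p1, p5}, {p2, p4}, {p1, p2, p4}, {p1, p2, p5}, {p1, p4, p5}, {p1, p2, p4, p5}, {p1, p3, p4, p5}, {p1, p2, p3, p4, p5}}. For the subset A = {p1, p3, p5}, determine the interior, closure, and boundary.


int(A) = {p1, p5}, cl(A) = {p1, p3, p5}, ∂A = {p3}.

Closed sets in (X, τ) are complements of opens:
  closed(X, τ) = {∅, {p2}, {p3}, {p2, p3}, {p3, p4}, {p3, p5}, {p1, p3, p5}, {p2, p3, p4}, {p2, p3, p5}, {p3, p4, p5}, {p1, p2, p3, p5}, {p1, p3, p4, p5}, {p2, p3, p4, p5}, {p1, p2, p3, p4, p5}}.
int(A) = ⋃ {U ∈ τ : U ⊆ A}. Opens contained in A: ∅, {p1}, {p1, p5}.
Taking the union of these: int(A) = {p1, p5}.
cl(A) = ⋂ {C closed : A ⊆ C}. Closed sets containing A: {p1, p3, p5}, {p1, p2, p3, p5}, {p1, p3, p4, p5}, {p1, p2, p3, p4, p5}.
Intersecting these: cl(A) = {p1, p3, p5}.
∂A = cl(A) ∖ int(A) = {p1, p3, p5} ∖ {p1, p5} = {p3}.


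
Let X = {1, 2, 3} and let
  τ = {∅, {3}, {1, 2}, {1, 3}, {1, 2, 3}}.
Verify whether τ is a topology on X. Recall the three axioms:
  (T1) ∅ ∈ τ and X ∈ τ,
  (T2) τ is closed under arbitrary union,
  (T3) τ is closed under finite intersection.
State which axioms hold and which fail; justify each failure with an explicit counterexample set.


τ is NOT a topology on X.

Axiom (T1): ∅ ∈ τ? Yes; X ∈ τ? Yes.
Axiom (T2/T3): check pairwise unions and intersections of members of τ.
Counterexample for (T3): {1, 2} ∩ {1, 3} = {1} ∉ τ. Therefore τ is NOT a topology.


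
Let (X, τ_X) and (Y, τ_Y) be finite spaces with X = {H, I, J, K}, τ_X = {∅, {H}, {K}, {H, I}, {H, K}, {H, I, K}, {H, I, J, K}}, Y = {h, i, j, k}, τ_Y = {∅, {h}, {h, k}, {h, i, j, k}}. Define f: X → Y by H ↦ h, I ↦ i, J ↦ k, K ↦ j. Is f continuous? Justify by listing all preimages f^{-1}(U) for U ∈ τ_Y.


f is NOT continuous.

Compute f^{-1}(U) for each U ∈ τ_Y:
  U = ∅: f^{-1}(U) = ∅ ∈ τ_X ✓.
  U = {h}: f^{-1}(U) = {H} ∈ τ_X ✓.
  U = {h, k}: f^{-1}(U) = {H, J} ∉ τ_X ✗.
  U = {h, i, j, k}: f^{-1}(U) = {H, I, J, K} ∈ τ_X ✓.
Found U = {h, k} with f^{-1}(U) = {H, J} not in τ_X. Therefore f is NOT continuous.


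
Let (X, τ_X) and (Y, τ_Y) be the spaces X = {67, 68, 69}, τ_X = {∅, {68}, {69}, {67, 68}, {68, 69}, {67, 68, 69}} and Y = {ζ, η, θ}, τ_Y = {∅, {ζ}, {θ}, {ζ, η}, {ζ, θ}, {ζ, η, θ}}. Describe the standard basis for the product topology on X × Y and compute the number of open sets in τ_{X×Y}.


Basis B = {∅ × ∅, {68} × {ζ}, {68} × {θ}, {69} × {ζ}, {69} × {θ}, {67, 68} × {ζ}, {67, 68} × {θ}, {68} × {ζ, η}, {68} × {ζ, θ}, {68, 69} × {ζ}, {68, 69} × {θ}, {69} × {ζ, η}, {69} × {ζ, θ}, {67, 68, 69} × {ζ}, {67, 68, 69} × {θ}, {68} × {ζ, η, θ}, {69} × {ζ, η, θ}, {67, 68} × {ζ, η}, {67, 68} × {ζ, θ}, {68, 69} × {ζ, η}, {68, 69} × {ζ, θ}, {67, 68} × {ζ, η, θ}, {67, 68, 69} × {ζ, η}, {67, 68, 69} × {ζ, θ}, {68, 69} × {ζ, η, θ}, {67, 68, 69} × {ζ, η, θ}}; |τ_{X×Y}| = 108.

Enumerate products U × V with U ∈ τ_X, V ∈ τ_Y (deduplicated):
  ∅ × ∅ = {} (∅)
  {68} × {ζ} = {(68,ζ)}
  {68} × {θ} = {(68,θ)}
  {69} × {ζ} = {(69,ζ)}
  {69} × {θ} = {(69,θ)}
  {67, 68} × {ζ} = {(67,ζ), (68,ζ)}
  {67, 68} × {θ} = {(67,θ), (68,θ)}
  {68} × {ζ, η} = {(68,ζ), (68,η)}
  {68} × {ζ, θ} = {(68,ζ), (68,θ)}
  {68, 69} × {ζ} = {(68,ζ), (69,ζ)}
  {68, 69} × {θ} = {(68,θ), (69,θ)}
  {69} × {ζ, η} = {(69,ζ), (69,η)}
  {69} × {ζ, θ} = {(69,ζ), (69,θ)}
  {67, 68, 69} × {ζ} = {(67,ζ), (68,ζ), (69,ζ)}
  {67, 68, 69} × {θ} = {(67,θ), (68,θ), (69,θ)}
  {68} × {ζ, η, θ} = {(68,ζ), (68,η), (68,θ)}
  {69} × {ζ, η, θ} = {(69,ζ), (69,η), (69,θ)}
  {67, 68} × {ζ, η} = {(67,ζ), (67,η), (68,ζ), (68,η)}
  {67, 68} × {ζ, θ} = {(67,ζ), (67,θ), (68,ζ), (68,θ)}
  {68, 69} × {ζ, η} = {(68,ζ), (68,η), (69,ζ), (69,η)}
  {68, 69} × {ζ, θ} = {(68,ζ), (68,θ), (69,ζ), (69,θ)}
  {67, 68} × {ζ, η, θ} = {(67,ζ), (67,η), (67,θ), (68,ζ), (68,η), (68,θ)}
  {67, 68, 69} × {ζ, η} = {(67,ζ), (67,η), (68,ζ), (68,η), (69,ζ), (69,η)}
  {67, 68, 69} × {ζ, θ} = {(67,ζ), (67,θ), (68,ζ), (68,θ), (69,ζ), (69,θ)}
  {68, 69} × {ζ, η, θ} = {(68,ζ), (68,η), (68,θ), (69,ζ), (69,η), (69,θ)}
  {67, 68, 69} × {ζ, η, θ} = {(67,ζ), (67,η), (67,θ), (68,ζ), (68,η), (68,θ), (69,ζ), (69,η), (69,θ)}
These 26 distinct sets form the basis B.
Close under arbitrary unions to get τ_{X×Y}; counting gives |τ_{X×Y}| = 108.


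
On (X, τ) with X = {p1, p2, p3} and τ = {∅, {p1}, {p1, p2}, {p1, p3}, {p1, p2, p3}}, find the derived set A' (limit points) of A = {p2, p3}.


A' = ∅

For each x ∈ X, list the open sets U ∈ τ with x ∈ U, then check whether U ∩ (A ∖ {x}) ≠ ∅ for every such U.
  x = p1: open {p1} ∋ x has {p1} ∩ (A ∖ {p1}) = ∅, so x is NOT a limit point.
  x = p2: open {p1, p2} ∋ x has {p1, p2} ∩ (A ∖ {p2}) = ∅, so x is NOT a limit point.
  x = p3: open {p1, p3} ∋ x has {p1, p3} ∩ (A ∖ {p3}) = ∅, so x is NOT a limit point.
Collecting: A' = ∅.


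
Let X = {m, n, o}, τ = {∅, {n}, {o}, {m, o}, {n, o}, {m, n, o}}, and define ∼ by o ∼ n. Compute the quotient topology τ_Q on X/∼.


X/∼ = {[m], [n=o]}; |τ_Q| = 3.

Equivalence classes: [m], [n=o].
Quotient map π: X → X/∼ sends m ↦ [m], n ↦ [n=o], o ↦ [n=o].
For each subset V ⊆ X/∼, compute π^{-1}(V) ⊆ X and check whether π^{-1}(V) ∈ τ. V is open in τ_Q iff π^{-1}(V) ∈ τ.
  V = {}: π^{-1}(V) = ∅ ∈ τ ✓.
  V = {[m]}: π^{-1}(V) = {m} ∉ τ ✗.
  V = {[n=o]}: π^{-1}(V) = {n, o} ∈ τ ✓.
  V = {[m], [n=o]}: π^{-1}(V) = {m, n, o} ∈ τ ✓.
Open sets in the quotient: τ_Q = {{}, {[n=o]}, {[m], [n=o]}} (3 elements).


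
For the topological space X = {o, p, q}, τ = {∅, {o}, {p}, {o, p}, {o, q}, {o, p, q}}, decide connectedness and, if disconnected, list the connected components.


(X, τ) is disconnected; components = [{p}, {o, q}].

Find clopen sets (U ∈ τ with X ∖ U ∈ τ):
  U = ∅, X ∖ U = {o, p, q} — both open, so U is clopen.
  U = {p}, X ∖ U = {o, q} — both open, so U is clopen.
  U = {o, q}, X ∖ U = {p} — both open, so U is clopen.
  U = {o, p, q}, X ∖ U = ∅ — both open, so U is clopen.
Nontrivial clopen(s) exist: e.g. {p}. So (X, τ) is disconnected.
Compute connected components by grouping points that agree on all clopens:
  component: {p}
  component: {o, q}


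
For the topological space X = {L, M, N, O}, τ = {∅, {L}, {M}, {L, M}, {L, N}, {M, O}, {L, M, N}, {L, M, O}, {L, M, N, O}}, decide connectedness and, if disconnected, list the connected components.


(X, τ) is disconnected; components = [{L, N}, {M, O}].

Find clopen sets (U ∈ τ with X ∖ U ∈ τ):
  U = ∅, X ∖ U = {L, M, N, O} — both open, so U is clopen.
  U = {L, N}, X ∖ U = {M, O} — both open, so U is clopen.
  U = {M, O}, X ∖ U = {L, N} — both open, so U is clopen.
  U = {L, M, N, O}, X ∖ U = ∅ — both open, so U is clopen.
Nontrivial clopen(s) exist: e.g. {M, O}. So (X, τ) is disconnected.
Compute connected components by grouping points that agree on all clopens:
  component: {L, N}
  component: {M, O}


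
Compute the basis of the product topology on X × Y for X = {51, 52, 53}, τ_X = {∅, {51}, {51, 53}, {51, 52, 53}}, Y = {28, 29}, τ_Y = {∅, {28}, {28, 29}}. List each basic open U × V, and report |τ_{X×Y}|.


Basis B = {∅ × ∅, {51} × {28}, {51} × {28, 29}, {51, 53} × {28}, {51, 52, 53} × {28}, {51, 53} × {28, 29}, {51, 52, 53} × {28, 29}}; |τ_{X×Y}| = 10.

Enumerate products U × V with U ∈ τ_X, V ∈ τ_Y (deduplicated):
  ∅ × ∅ = {} (∅)
  {51} × {28} = {(51,28)}
  {51} × {28, 29} = {(51,28), (51,29)}
  {51, 53} × {28} = {(51,28), (53,28)}
  {51, 52, 53} × {28} = {(51,28), (52,28), (53,28)}
  {51, 53} × {28, 29} = {(51,28), (51,29), (53,28), (53,29)}
  {51, 52, 53} × {28, 29} = {(51,28), (51,29), (52,28), (52,29), (53,28), (53,29)}
These 7 distinct sets form the basis B.
Close under arbitrary unions to get τ_{X×Y}; counting gives |τ_{X×Y}| = 10.


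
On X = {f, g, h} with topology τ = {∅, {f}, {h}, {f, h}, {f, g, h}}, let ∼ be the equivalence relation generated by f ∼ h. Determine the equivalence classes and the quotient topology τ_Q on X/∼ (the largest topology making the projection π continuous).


X/∼ = {[f=h], [g]}; |τ_Q| = 3.

Equivalence classes: [f=h], [g].
Quotient map π: X → X/∼ sends f ↦ [f=h], g ↦ [g], h ↦ [f=h].
For each subset V ⊆ X/∼, compute π^{-1}(V) ⊆ X and check whether π^{-1}(V) ∈ τ. V is open in τ_Q iff π^{-1}(V) ∈ τ.
  V = {}: π^{-1}(V) = ∅ ∈ τ ✓.
  V = {[f=h]}: π^{-1}(V) = {f, h} ∈ τ ✓.
  V = {[g]}: π^{-1}(V) = {g} ∉ τ ✗.
  V = {[f=h], [g]}: π^{-1}(V) = {f, g, h} ∈ τ ✓.
Open sets in the quotient: τ_Q = {{}, {[f=h]}, {[f=h], [g]}} (3 elements).


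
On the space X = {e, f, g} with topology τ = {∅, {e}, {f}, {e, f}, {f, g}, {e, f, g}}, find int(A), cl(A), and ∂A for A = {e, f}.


int(A) = {e, f}, cl(A) = {e, f, g}, ∂A = {g}.

Closed sets in (X, τ) are complements of opens:
  closed(X, τ) = {∅, {e}, {g}, {e, g}, {f, g}, {e, f, g}}.
int(A) = ⋃ {U ∈ τ : U ⊆ A}. Opens contained in A: ∅, {e}, {f}, {e, f}.
Taking the union of these: int(A) = {e, f}.
cl(A) = ⋂ {C closed : A ⊆ C}. Closed sets containing A: {e, f, g}.
Intersecting these: cl(A) = {e, f, g}.
∂A = cl(A) ∖ int(A) = {e, f, g} ∖ {e, f} = {g}.


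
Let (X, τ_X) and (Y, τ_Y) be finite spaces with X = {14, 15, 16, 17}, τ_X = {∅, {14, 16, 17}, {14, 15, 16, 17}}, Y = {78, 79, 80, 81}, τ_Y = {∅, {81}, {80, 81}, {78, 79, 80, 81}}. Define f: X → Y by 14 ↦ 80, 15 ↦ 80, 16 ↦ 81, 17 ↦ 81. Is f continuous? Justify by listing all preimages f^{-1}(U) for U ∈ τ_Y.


f is NOT continuous.

Compute f^{-1}(U) for each U ∈ τ_Y:
  U = ∅: f^{-1}(U) = ∅ ∈ τ_X ✓.
  U = {81}: f^{-1}(U) = {16, 17} ∉ τ_X ✗.
  U = {80, 81}: f^{-1}(U) = {14, 15, 16, 17} ∈ τ_X ✓.
  U = {78, 79, 80, 81}: f^{-1}(U) = {14, 15, 16, 17} ∈ τ_X ✓.
Found U = {81} with f^{-1}(U) = {16, 17} not in τ_X. Therefore f is NOT continuous.


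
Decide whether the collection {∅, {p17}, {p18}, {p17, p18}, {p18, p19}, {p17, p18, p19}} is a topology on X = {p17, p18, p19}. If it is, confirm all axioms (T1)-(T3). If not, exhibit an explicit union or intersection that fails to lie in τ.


τ IS a topology on X.

Axiom (T1): ∅ ∈ τ? Yes; X ∈ τ? Yes.
Axiom (T2/T3): check pairwise unions and intersections of members of τ.
All pairwise intersections and unions checked — each lies in τ. Therefore τ satisfies (T1), (T2), (T3): it IS a topology on X.


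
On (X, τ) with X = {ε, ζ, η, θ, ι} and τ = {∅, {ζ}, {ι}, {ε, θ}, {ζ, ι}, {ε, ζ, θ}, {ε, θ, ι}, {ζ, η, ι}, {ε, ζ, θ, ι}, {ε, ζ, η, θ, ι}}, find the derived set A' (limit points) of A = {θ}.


A' = {ε}

For each x ∈ X, list the open sets U ∈ τ with x ∈ U, then check whether U ∩ (A ∖ {x}) ≠ ∅ for every such U.
  x = ε: opens ∋ x are {ε, θ}, {ε, ζ, θ}, {ε, θ, ι}, {ε, ζ, θ, ι}, {ε, ζ, η, θ, ι}; each meets A ∖ {ε}, so x IS a limit point.
  x = ζ: open {ζ} ∋ x has {ζ} ∩ (A ∖ {ζ}) = ∅, so x is NOT a limit point.
  x = η: open {ζ, η, ι} ∋ x has {ζ, η, ι} ∩ (A ∖ {η}) = ∅, so x is NOT a limit point.
  x = θ: open {ε, θ} ∋ x has {ε, θ} ∩ (A ∖ {θ}) = ∅, so x is NOT a limit point.
  x = ι: open {ι} ∋ x has {ι} ∩ (A ∖ {ι}) = ∅, so x is NOT a limit point.
Collecting: A' = {ε}.


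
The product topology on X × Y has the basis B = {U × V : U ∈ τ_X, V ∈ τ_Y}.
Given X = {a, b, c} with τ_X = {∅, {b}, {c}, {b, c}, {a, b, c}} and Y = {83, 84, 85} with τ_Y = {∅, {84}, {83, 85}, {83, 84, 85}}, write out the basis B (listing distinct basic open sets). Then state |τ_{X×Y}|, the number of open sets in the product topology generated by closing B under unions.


Basis B = {∅ × ∅, {b} × {84}, {c} × {84}, {b} × {83, 85}, {b, c} × {84}, {c} × {83, 85}, {a, b, c} × {84}, {b} × {83, 84, 85}, {c} × {83, 84, 85}, {b, c} × {83, 85}, {a, b, c} × {83, 85}, {b, c} × {83, 84, 85}, {a, b, c} × {83, 84, 85}}; |τ_{X×Y}| = 25.

Enumerate products U × V with U ∈ τ_X, V ∈ τ_Y (deduplicated):
  ∅ × ∅ = {} (∅)
  {b} × {84} = {(b,84)}
  {c} × {84} = {(c,84)}
  {b} × {83, 85} = {(b,83), (b,85)}
  {b, c} × {84} = {(b,84), (c,84)}
  {c} × {83, 85} = {(c,83), (c,85)}
  {a, b, c} × {84} = {(a,84), (b,84), (c,84)}
  {b} × {83, 84, 85} = {(b,83), (b,84), (b,85)}
  {c} × {83, 84, 85} = {(c,83), (c,84), (c,85)}
  {b, c} × {83, 85} = {(b,83), (b,85), (c,83), (c,85)}
  {a, b, c} × {83, 85} = {(a,83), (a,85), (b,83), (b,85), (c,83), (c,85)}
  {b, c} × {83, 84, 85} = {(b,83), (b,84), (b,85), (c,83), (c,84), (c,85)}
  {a, b, c} × {83, 84, 85} = {(a,83), (a,84), (a,85), (b,83), (b,84), (b,85), (c,83), (c,84), (c,85)}
These 13 distinct sets form the basis B.
Close under arbitrary unions to get τ_{X×Y}; counting gives |τ_{X×Y}| = 25.


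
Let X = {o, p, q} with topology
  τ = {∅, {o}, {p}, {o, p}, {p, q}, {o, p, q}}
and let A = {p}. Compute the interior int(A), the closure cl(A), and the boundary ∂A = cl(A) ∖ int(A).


int(A) = {p}, cl(A) = {p, q}, ∂A = {q}.

Closed sets in (X, τ) are complements of opens:
  closed(X, τ) = {∅, {o}, {q}, {o, q}, {p, q}, {o, p, q}}.
int(A) = ⋃ {U ∈ τ : U ⊆ A}. Opens contained in A: ∅, {p}.
Taking the union of these: int(A) = {p}.
cl(A) = ⋂ {C closed : A ⊆ C}. Closed sets containing A: {p, q}, {o, p, q}.
Intersecting these: cl(A) = {p, q}.
∂A = cl(A) ∖ int(A) = {p, q} ∖ {p} = {q}.


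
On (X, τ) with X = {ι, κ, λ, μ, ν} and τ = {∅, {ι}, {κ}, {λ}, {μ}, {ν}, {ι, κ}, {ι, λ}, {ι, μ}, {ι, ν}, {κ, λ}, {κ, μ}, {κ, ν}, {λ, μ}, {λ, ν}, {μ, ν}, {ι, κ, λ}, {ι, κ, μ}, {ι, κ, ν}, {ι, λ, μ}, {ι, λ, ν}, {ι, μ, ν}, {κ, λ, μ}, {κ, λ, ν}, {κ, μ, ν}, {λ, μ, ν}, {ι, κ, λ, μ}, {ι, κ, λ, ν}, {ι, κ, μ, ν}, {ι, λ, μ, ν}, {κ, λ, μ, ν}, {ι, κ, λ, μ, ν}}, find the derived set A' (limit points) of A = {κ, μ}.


A' = ∅

For each x ∈ X, list the open sets U ∈ τ with x ∈ U, then check whether U ∩ (A ∖ {x}) ≠ ∅ for every such U.
  x = ι: open {ι} ∋ x has {ι} ∩ (A ∖ {ι}) = ∅, so x is NOT a limit point.
  x = κ: open {κ} ∋ x has {κ} ∩ (A ∖ {κ}) = ∅, so x is NOT a limit point.
  x = λ: open {λ} ∋ x has {λ} ∩ (A ∖ {λ}) = ∅, so x is NOT a limit point.
  x = μ: open {μ} ∋ x has {μ} ∩ (A ∖ {μ}) = ∅, so x is NOT a limit point.
  x = ν: open {ν} ∋ x has {ν} ∩ (A ∖ {ν}) = ∅, so x is NOT a limit point.
Collecting: A' = ∅.


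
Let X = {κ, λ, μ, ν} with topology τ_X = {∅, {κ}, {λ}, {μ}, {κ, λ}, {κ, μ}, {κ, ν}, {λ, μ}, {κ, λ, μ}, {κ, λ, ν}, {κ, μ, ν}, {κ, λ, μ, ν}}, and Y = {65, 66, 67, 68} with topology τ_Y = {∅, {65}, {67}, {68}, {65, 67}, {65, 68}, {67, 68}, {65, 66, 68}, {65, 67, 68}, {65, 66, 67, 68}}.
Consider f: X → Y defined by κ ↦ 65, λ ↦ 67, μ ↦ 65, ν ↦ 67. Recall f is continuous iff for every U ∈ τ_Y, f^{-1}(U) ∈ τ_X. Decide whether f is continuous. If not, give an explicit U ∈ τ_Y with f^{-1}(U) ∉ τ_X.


f is NOT continuous.

Compute f^{-1}(U) for each U ∈ τ_Y:
  U = ∅: f^{-1}(U) = ∅ ∈ τ_X ✓.
  U = {65}: f^{-1}(U) = {κ, μ} ∈ τ_X ✓.
  U = {67}: f^{-1}(U) = {λ, ν} ∉ τ_X ✗.
  U = {68}: f^{-1}(U) = ∅ ∈ τ_X ✓.
  U = {65, 67}: f^{-1}(U) = {κ, λ, μ, ν} ∈ τ_X ✓.
  U = {65, 68}: f^{-1}(U) = {κ, μ} ∈ τ_X ✓.
  U = {67, 68}: f^{-1}(U) = {λ, ν} ∉ τ_X ✗.
  U = {65, 66, 68}: f^{-1}(U) = {κ, μ} ∈ τ_X ✓.
  U = {65, 67, 68}: f^{-1}(U) = {κ, λ, μ, ν} ∈ τ_X ✓.
  U = {65, 66, 67, 68}: f^{-1}(U) = {κ, λ, μ, ν} ∈ τ_X ✓.
Found U = {67} with f^{-1}(U) = {λ, ν} not in τ_X. Therefore f is NOT continuous.


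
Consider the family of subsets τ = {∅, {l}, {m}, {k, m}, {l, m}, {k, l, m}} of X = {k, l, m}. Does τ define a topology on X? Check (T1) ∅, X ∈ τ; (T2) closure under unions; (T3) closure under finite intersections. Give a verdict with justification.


τ IS a topology on X.

Axiom (T1): ∅ ∈ τ? Yes; X ∈ τ? Yes.
Axiom (T2/T3): check pairwise unions and intersections of members of τ.
All pairwise intersections and unions checked — each lies in τ. Therefore τ satisfies (T1), (T2), (T3): it IS a topology on X.


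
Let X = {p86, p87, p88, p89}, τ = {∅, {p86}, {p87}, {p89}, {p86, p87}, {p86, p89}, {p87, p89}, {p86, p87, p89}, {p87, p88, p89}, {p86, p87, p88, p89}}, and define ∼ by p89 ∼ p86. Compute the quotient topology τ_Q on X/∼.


X/∼ = {[p86=p89], [p87], [p88]}; |τ_Q| = 5.

Equivalence classes: [p86=p89], [p87], [p88].
Quotient map π: X → X/∼ sends p86 ↦ [p86=p89], p87 ↦ [p87], p88 ↦ [p88], p89 ↦ [p86=p89].
For each subset V ⊆ X/∼, compute π^{-1}(V) ⊆ X and check whether π^{-1}(V) ∈ τ. V is open in τ_Q iff π^{-1}(V) ∈ τ.
  V = {}: π^{-1}(V) = ∅ ∈ τ ✓.
  V = {[p86=p89]}: π^{-1}(V) = {p86, p89} ∈ τ ✓.
  V = {[p87]}: π^{-1}(V) = {p87} ∈ τ ✓.
  V = {[p86=p89], [p87]}: π^{-1}(V) = {p86, p87, p89} ∈ τ ✓.
  V = {[p88]}: π^{-1}(V) = {p88} ∉ τ ✗.
  V = {[p86=p89], [p88]}: π^{-1}(V) = {p86, p88, p89} ∉ τ ✗.
  V = {[p87], [p88]}: π^{-1}(V) = {p87, p88} ∉ τ ✗.
  V = {[p86=p89], [p87], [p88]}: π^{-1}(V) = {p86, p87, p88, p89} ∈ τ ✓.
Open sets in the quotient: τ_Q = {{}, {[p86=p89]}, {[p87]}, {[p86=p89], [p87]}, {[p86=p89], [p87], [p88]}} (5 elements).


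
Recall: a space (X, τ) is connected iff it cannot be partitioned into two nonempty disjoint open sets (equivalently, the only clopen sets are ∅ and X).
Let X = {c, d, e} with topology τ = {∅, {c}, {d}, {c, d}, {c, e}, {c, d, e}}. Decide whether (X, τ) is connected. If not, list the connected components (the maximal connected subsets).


(X, τ) is disconnected; components = [{d}, {c, e}].

Find clopen sets (U ∈ τ with X ∖ U ∈ τ):
  U = ∅, X ∖ U = {c, d, e} — both open, so U is clopen.
  U = {d}, X ∖ U = {c, e} — both open, so U is clopen.
  U = {c, e}, X ∖ U = {d} — both open, so U is clopen.
  U = {c, d, e}, X ∖ U = ∅ — both open, so U is clopen.
Nontrivial clopen(s) exist: e.g. {c, e}. So (X, τ) is disconnected.
Compute connected components by grouping points that agree on all clopens:
  component: {d}
  component: {c, e}


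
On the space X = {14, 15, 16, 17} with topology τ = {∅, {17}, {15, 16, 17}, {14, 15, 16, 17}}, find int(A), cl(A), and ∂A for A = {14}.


int(A) = ∅, cl(A) = {14}, ∂A = {14}.

Closed sets in (X, τ) are complements of opens:
  closed(X, τ) = {∅, {14}, {14, 15, 16}, {14, 15, 16, 17}}.
int(A) = ⋃ {U ∈ τ : U ⊆ A}. Opens contained in A: ∅.
Taking the union of these: int(A) = ∅.
cl(A) = ⋂ {C closed : A ⊆ C}. Closed sets containing A: {14}, {14, 15, 16}, {14, 15, 16, 17}.
Intersecting these: cl(A) = {14}.
∂A = cl(A) ∖ int(A) = {14} ∖ ∅ = {14}.


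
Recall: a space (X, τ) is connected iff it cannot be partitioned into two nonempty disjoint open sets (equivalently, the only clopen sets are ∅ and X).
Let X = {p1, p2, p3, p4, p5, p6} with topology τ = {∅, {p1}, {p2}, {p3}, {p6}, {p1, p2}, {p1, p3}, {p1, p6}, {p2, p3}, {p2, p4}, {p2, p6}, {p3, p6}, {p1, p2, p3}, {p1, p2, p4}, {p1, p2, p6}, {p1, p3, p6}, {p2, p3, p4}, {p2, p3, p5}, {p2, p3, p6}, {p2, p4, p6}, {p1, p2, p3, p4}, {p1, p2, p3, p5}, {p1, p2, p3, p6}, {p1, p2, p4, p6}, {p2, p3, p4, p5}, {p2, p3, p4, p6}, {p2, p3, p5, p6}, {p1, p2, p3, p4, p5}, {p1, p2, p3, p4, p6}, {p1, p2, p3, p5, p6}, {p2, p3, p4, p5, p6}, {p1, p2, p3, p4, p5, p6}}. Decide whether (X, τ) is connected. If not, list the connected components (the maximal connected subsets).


(X, τ) is disconnected; components = [{p1}, {p6}, {p2, p3, p4, p5}].

Find clopen sets (U ∈ τ with X ∖ U ∈ τ):
  U = ∅, X ∖ U = {p1, p2, p3, p4, p5, p6} — both open, so U is clopen.
  U = {p1}, X ∖ U = {p2, p3, p4, p5, p6} — both open, so U is clopen.
  U = {p6}, X ∖ U = {p1, p2, p3, p4, p5} — both open, so U is clopen.
  U = {p1, p6}, X ∖ U = {p2, p3, p4, p5} — both open, so U is clopen.
  U = {p2, p3, p4, p5}, X ∖ U = {p1, p6} — both open, so U is clopen.
  U = {p1, p2, p3, p4, p5}, X ∖ U = {p6} — both open, so U is clopen.
  U = {p2, p3, p4, p5, p6}, X ∖ U = {p1} — both open, so U is clopen.
  U = {p1, p2, p3, p4, p5, p6}, X ∖ U = ∅ — both open, so U is clopen.
Nontrivial clopen(s) exist: e.g. {p1, p2, p3, p4, p5}. So (X, τ) is disconnected.
Compute connected components by grouping points that agree on all clopens:
  component: {p1}
  component: {p6}
  component: {p2, p3, p4, p5}


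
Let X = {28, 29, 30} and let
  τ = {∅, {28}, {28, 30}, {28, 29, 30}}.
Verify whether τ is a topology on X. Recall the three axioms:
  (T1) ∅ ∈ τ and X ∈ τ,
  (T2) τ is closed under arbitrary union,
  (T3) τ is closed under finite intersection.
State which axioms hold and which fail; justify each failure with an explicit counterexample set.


τ IS a topology on X.

Axiom (T1): ∅ ∈ τ? Yes; X ∈ τ? Yes.
Axiom (T2/T3): check pairwise unions and intersections of members of τ.
All pairwise intersections and unions checked — each lies in τ. Therefore τ satisfies (T1), (T2), (T3): it IS a topology on X.


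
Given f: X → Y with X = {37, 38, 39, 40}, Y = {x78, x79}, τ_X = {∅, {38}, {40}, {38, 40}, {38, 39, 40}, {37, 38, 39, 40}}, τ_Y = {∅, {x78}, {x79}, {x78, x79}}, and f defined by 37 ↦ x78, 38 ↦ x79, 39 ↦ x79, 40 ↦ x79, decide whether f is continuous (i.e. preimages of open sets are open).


f is NOT continuous.

Compute f^{-1}(U) for each U ∈ τ_Y:
  U = ∅: f^{-1}(U) = ∅ ∈ τ_X ✓.
  U = {x78}: f^{-1}(U) = {37} ∉ τ_X ✗.
  U = {x79}: f^{-1}(U) = {38, 39, 40} ∈ τ_X ✓.
  U = {x78, x79}: f^{-1}(U) = {37, 38, 39, 40} ∈ τ_X ✓.
Found U = {x78} with f^{-1}(U) = {37} not in τ_X. Therefore f is NOT continuous.


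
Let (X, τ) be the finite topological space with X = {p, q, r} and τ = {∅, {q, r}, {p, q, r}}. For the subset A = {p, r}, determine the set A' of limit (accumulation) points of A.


A' = {p, q}

For each x ∈ X, list the open sets U ∈ τ with x ∈ U, then check whether U ∩ (A ∖ {x}) ≠ ∅ for every such U.
  x = p: opens ∋ x are {p, q, r}; each meets A ∖ {p}, so x IS a limit point.
  x = q: opens ∋ x are {q, r}, {p, q, r}; each meets A ∖ {q}, so x IS a limit point.
  x = r: open {q, r} ∋ x has {q, r} ∩ (A ∖ {r}) = ∅, so x is NOT a limit point.
Collecting: A' = {p, q}.


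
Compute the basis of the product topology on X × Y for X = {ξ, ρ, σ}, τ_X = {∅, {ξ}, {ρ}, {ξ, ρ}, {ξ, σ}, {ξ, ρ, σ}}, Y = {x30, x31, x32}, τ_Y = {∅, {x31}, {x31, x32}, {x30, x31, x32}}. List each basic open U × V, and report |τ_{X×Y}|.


Basis B = {∅ × ∅, {ξ} × {x31}, {ρ} × {x31}, {ξ} × {x31, x32}, {ξ, ρ} × {x31}, {ξ, σ} × {x31}, {ρ} × {x31, x32}, {ξ} × {x30, x31, x32}, {ξ, ρ, σ} × {x31}, {ρ} × {x30, x31, x32}, {ξ, ρ} × {x31, x32}, {ξ, σ} × {x31, x32}, {ξ, ρ} × {x30, x31, x32}, {ξ, σ} × {x30, x31, x32}, {ξ, ρ, σ} × {x31, x32}, {ξ, ρ, σ} × {x30, x31, x32}}; |τ_{X×Y}| = 40.

Enumerate products U × V with U ∈ τ_X, V ∈ τ_Y (deduplicated):
  ∅ × ∅ = {} (∅)
  {ξ} × {x31} = {(ξ,x31)}
  {ρ} × {x31} = {(ρ,x31)}
  {ξ} × {x31, x32} = {(ξ,x31), (ξ,x32)}
  {ξ, ρ} × {x31} = {(ξ,x31), (ρ,x31)}
  {ξ, σ} × {x31} = {(ξ,x31), (σ,x31)}
  {ρ} × {x31, x32} = {(ρ,x31), (ρ,x32)}
  {ξ} × {x30, x31, x32} = {(ξ,x30), (ξ,x31), (ξ,x32)}
  {ξ, ρ, σ} × {x31} = {(ξ,x31), (ρ,x31), (σ,x31)}
  {ρ} × {x30, x31, x32} = {(ρ,x30), (ρ,x31), (ρ,x32)}
  {ξ, ρ} × {x31, x32} = {(ξ,x31), (ξ,x32), (ρ,x31), (ρ,x32)}
  {ξ, σ} × {x31, x32} = {(ξ,x31), (ξ,x32), (σ,x31), (σ,x32)}
  {ξ, ρ} × {x30, x31, x32} = {(ξ,x30), (ξ,x31), (ξ,x32), (ρ,x30), (ρ,x31), (ρ,x32)}
  {ξ, σ} × {x30, x31, x32} = {(ξ,x30), (ξ,x31), (ξ,x32), (σ,x30), (σ,x31), (σ,x32)}
  {ξ, ρ, σ} × {x31, x32} = {(ξ,x31), (ξ,x32), (ρ,x31), (ρ,x32), (σ,x31), (σ,x32)}
  {ξ, ρ, σ} × {x30, x31, x32} = {(ξ,x30), (ξ,x31), (ξ,x32), (ρ,x30), (ρ,x31), (ρ,x32), (σ,x30), (σ,x31), (σ,x32)}
These 16 distinct sets form the basis B.
Close under arbitrary unions to get τ_{X×Y}; counting gives |τ_{X×Y}| = 40.


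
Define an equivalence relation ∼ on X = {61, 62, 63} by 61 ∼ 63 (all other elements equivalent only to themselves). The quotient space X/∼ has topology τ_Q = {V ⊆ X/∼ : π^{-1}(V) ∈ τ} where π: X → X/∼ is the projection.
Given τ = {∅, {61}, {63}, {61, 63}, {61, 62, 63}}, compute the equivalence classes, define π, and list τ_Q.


X/∼ = {[61=63], [62]}; |τ_Q| = 3.

Equivalence classes: [61=63], [62].
Quotient map π: X → X/∼ sends 61 ↦ [61=63], 62 ↦ [62], 63 ↦ [61=63].
For each subset V ⊆ X/∼, compute π^{-1}(V) ⊆ X and check whether π^{-1}(V) ∈ τ. V is open in τ_Q iff π^{-1}(V) ∈ τ.
  V = {}: π^{-1}(V) = ∅ ∈ τ ✓.
  V = {[61=63]}: π^{-1}(V) = {61, 63} ∈ τ ✓.
  V = {[62]}: π^{-1}(V) = {62} ∉ τ ✗.
  V = {[61=63], [62]}: π^{-1}(V) = {61, 62, 63} ∈ τ ✓.
Open sets in the quotient: τ_Q = {{}, {[61=63]}, {[61=63], [62]}} (3 elements).


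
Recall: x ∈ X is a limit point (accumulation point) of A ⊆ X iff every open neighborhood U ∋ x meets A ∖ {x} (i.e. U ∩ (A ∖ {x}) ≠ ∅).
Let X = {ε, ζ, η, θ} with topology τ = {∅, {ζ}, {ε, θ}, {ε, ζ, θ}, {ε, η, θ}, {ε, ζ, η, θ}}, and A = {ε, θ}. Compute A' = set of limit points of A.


A' = {ε, η, θ}

For each x ∈ X, list the open sets U ∈ τ with x ∈ U, then check whether U ∩ (A ∖ {x}) ≠ ∅ for every such U.
  x = ε: opens ∋ x are {ε, θ}, {ε, ζ, θ}, {ε, η, θ}, {ε, ζ, η, θ}; each meets A ∖ {ε}, so x IS a limit point.
  x = ζ: open {ζ} ∋ x has {ζ} ∩ (A ∖ {ζ}) = ∅, so x is NOT a limit point.
  x = η: opens ∋ x are {ε, η, θ}, {ε, ζ, η, θ}; each meets A ∖ {η}, so x IS a limit point.
  x = θ: opens ∋ x are {ε, θ}, {ε, ζ, θ}, {ε, η, θ}, {ε, ζ, η, θ}; each meets A ∖ {θ}, so x IS a limit point.
Collecting: A' = {ε, η, θ}.


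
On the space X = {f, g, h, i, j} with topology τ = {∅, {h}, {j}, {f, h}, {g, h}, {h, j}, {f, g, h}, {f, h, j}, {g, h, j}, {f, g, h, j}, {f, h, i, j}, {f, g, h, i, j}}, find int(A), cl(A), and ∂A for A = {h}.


int(A) = {h}, cl(A) = {f, g, h, i}, ∂A = {f, g, i}.

Closed sets in (X, τ) are complements of opens:
  closed(X, τ) = {∅, {g}, {i}, {f, i}, {g, i}, {i, j}, {f, g, i}, {f, i, j}, {g, i, j}, {f, g, h, i}, {f, g, i, j}, {f, g, h, i, j}}.
int(A) = ⋃ {U ∈ τ : U ⊆ A}. Opens contained in A: ∅, {h}.
Taking the union of these: int(A) = {h}.
cl(A) = ⋂ {C closed : A ⊆ C}. Closed sets containing A: {f, g, h, i}, {f, g, h, i, j}.
Intersecting these: cl(A) = {f, g, h, i}.
∂A = cl(A) ∖ int(A) = {f, g, h, i} ∖ {h} = {f, g, i}.


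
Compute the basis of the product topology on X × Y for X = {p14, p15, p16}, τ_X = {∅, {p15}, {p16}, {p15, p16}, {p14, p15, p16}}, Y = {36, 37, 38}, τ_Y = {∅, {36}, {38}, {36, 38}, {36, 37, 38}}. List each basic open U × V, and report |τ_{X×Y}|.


Basis B = {∅ × ∅, {p15} × {36}, {p15} × {38}, {p16} × {36}, {p16} × {38}, {p15} × {36, 38}, {p15, p16} × {36}, {p15, p16} × {38}, {p16} × {36, 38}, {p14, p15, p16} × {36}, {p14, p15, p16} × {38}, {p15} × {36, 37, 38}, {p16} × {36, 37, 38}, {p15, p16} × {36, 38}, {p14, p15, p16} × {36, 38}, {p15, p16} × {36, 37, 38}, {p14, p15, p16} × {36, 37, 38}}; |τ_{X×Y}| = 48.

Enumerate products U × V with U ∈ τ_X, V ∈ τ_Y (deduplicated):
  ∅ × ∅ = {} (∅)
  {p15} × {36} = {(p15,36)}
  {p15} × {38} = {(p15,38)}
  {p16} × {36} = {(p16,36)}
  {p16} × {38} = {(p16,38)}
  {p15} × {36, 38} = {(p15,36), (p15,38)}
  {p15, p16} × {36} = {(p15,36), (p16,36)}
  {p15, p16} × {38} = {(p15,38), (p16,38)}
  {p16} × {36, 38} = {(p16,36), (p16,38)}
  {p14, p15, p16} × {36} = {(p14,36), (p15,36), (p16,36)}
  {p14, p15, p16} × {38} = {(p14,38), (p15,38), (p16,38)}
  {p15} × {36, 37, 38} = {(p15,36), (p15,37), (p15,38)}
  {p16} × {36, 37, 38} = {(p16,36), (p16,37), (p16,38)}
  {p15, p16} × {36, 38} = {(p15,36), (p15,38), (p16,36), (p16,38)}
  {p14, p15, p16} × {36, 38} = {(p14,36), (p14,38), (p15,36), (p15,38), (p16,36), (p16,38)}
  {p15, p16} × {36, 37, 38} = {(p15,36), (p15,37), (p15,38), (p16,36), (p16,37), (p16,38)}
  {p14, p15, p16} × {36, 37, 38} = {(p14,36), (p14,37), (p14,38), (p15,36), (p15,37), (p15,38), (p16,36), (p16,37), (p16,38)}
These 17 distinct sets form the basis B.
Close under arbitrary unions to get τ_{X×Y}; counting gives |τ_{X×Y}| = 48.


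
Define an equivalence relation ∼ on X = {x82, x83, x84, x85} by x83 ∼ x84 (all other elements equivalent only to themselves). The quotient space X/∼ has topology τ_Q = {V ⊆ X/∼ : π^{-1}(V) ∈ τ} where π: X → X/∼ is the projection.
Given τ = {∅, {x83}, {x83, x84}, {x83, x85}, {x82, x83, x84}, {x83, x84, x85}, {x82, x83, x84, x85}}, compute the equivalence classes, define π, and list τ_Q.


X/∼ = {[x82], [x83=x84], [x85]}; |τ_Q| = 5.

Equivalence classes: [x82], [x83=x84], [x85].
Quotient map π: X → X/∼ sends x82 ↦ [x82], x83 ↦ [x83=x84], x84 ↦ [x83=x84], x85 ↦ [x85].
For each subset V ⊆ X/∼, compute π^{-1}(V) ⊆ X and check whether π^{-1}(V) ∈ τ. V is open in τ_Q iff π^{-1}(V) ∈ τ.
  V = {}: π^{-1}(V) = ∅ ∈ τ ✓.
  V = {[x82]}: π^{-1}(V) = {x82} ∉ τ ✗.
  V = {[x83=x84]}: π^{-1}(V) = {x83, x84} ∈ τ ✓.
  V = {[x82], [x83=x84]}: π^{-1}(V) = {x82, x83, x84} ∈ τ ✓.
  V = {[x85]}: π^{-1}(V) = {x85} ∉ τ ✗.
  V = {[x82], [x85]}: π^{-1}(V) = {x82, x85} ∉ τ ✗.
  V = {[x83=x84], [x85]}: π^{-1}(V) = {x83, x84, x85} ∈ τ ✓.
  V = {[x82], [x83=x84], [x85]}: π^{-1}(V) = {x82, x83, x84, x85} ∈ τ ✓.
Open sets in the quotient: τ_Q = {{}, {[x83=x84]}, {[x82], [x83=x84]}, {[x83=x84], [x85]}, {[x82], [x83=x84], [x85]}} (5 elements).


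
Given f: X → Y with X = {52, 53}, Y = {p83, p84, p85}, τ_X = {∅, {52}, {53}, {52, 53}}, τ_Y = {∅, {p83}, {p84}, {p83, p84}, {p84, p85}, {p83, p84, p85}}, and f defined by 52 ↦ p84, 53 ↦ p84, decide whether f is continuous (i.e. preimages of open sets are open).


f IS continuous.

Compute f^{-1}(U) for each U ∈ τ_Y:
  U = ∅: f^{-1}(U) = ∅ ∈ τ_X ✓.
  U = {p83}: f^{-1}(U) = ∅ ∈ τ_X ✓.
  U = {p84}: f^{-1}(U) = {52, 53} ∈ τ_X ✓.
  U = {p83, p84}: f^{-1}(U) = {52, 53} ∈ τ_X ✓.
  U = {p84, p85}: f^{-1}(U) = {52, 53} ∈ τ_X ✓.
  U = {p83, p84, p85}: f^{-1}(U) = {52, 53} ∈ τ_X ✓.
Every preimage lies in τ_X, so f IS continuous.


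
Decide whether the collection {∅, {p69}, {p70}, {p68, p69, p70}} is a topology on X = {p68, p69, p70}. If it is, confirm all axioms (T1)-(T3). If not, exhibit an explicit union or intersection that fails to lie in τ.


τ is NOT a topology on X.

Axiom (T1): ∅ ∈ τ? Yes; X ∈ τ? Yes.
Axiom (T2/T3): check pairwise unions and intersections of members of τ.
Counterexample for (T2): {p69} ∪ {p70} = {p69, p70} ∉ τ. Therefore τ is NOT a topology.


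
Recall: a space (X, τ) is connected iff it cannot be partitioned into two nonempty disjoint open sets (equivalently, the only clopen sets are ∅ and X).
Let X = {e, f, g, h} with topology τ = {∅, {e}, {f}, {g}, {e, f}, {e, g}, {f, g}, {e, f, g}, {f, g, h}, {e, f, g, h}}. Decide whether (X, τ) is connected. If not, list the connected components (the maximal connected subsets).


(X, τ) is disconnected; components = [{e}, {f, g, h}].

Find clopen sets (U ∈ τ with X ∖ U ∈ τ):
  U = ∅, X ∖ U = {e, f, g, h} — both open, so U is clopen.
  U = {e}, X ∖ U = {f, g, h} — both open, so U is clopen.
  U = {f, g, h}, X ∖ U = {e} — both open, so U is clopen.
  U = {e, f, g, h}, X ∖ U = ∅ — both open, so U is clopen.
Nontrivial clopen(s) exist: e.g. {e}. So (X, τ) is disconnected.
Compute connected components by grouping points that agree on all clopens:
  component: {e}
  component: {f, g, h}


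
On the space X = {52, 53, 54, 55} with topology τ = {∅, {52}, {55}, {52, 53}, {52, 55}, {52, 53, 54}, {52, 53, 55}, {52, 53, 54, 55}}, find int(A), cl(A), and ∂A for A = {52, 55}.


int(A) = {52, 55}, cl(A) = {52, 53, 54, 55}, ∂A = {53, 54}.

Closed sets in (X, τ) are complements of opens:
  closed(X, τ) = {∅, {54}, {55}, {53, 54}, {54, 55}, {52, 53, 54}, {53, 54, 55}, {52, 53, 54, 55}}.
int(A) = ⋃ {U ∈ τ : U ⊆ A}. Opens contained in A: ∅, {52}, {55}, {52, 55}.
Taking the union of these: int(A) = {52, 55}.
cl(A) = ⋂ {C closed : A ⊆ C}. Closed sets containing A: {52, 53, 54, 55}.
Intersecting these: cl(A) = {52, 53, 54, 55}.
∂A = cl(A) ∖ int(A) = {52, 53, 54, 55} ∖ {52, 55} = {53, 54}.


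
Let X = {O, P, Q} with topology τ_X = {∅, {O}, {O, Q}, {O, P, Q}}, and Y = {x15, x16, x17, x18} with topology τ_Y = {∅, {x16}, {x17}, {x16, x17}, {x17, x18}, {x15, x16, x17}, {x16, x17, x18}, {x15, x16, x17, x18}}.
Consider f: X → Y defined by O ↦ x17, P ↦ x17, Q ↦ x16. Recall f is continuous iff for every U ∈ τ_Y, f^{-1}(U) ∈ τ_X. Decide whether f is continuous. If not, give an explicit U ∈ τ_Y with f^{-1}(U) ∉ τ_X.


f is NOT continuous.

Compute f^{-1}(U) for each U ∈ τ_Y:
  U = ∅: f^{-1}(U) = ∅ ∈ τ_X ✓.
  U = {x16}: f^{-1}(U) = {Q} ∉ τ_X ✗.
  U = {x17}: f^{-1}(U) = {O, P} ∉ τ_X ✗.
  U = {x16, x17}: f^{-1}(U) = {O, P, Q} ∈ τ_X ✓.
  U = {x17, x18}: f^{-1}(U) = {O, P} ∉ τ_X ✗.
  U = {x15, x16, x17}: f^{-1}(U) = {O, P, Q} ∈ τ_X ✓.
  U = {x16, x17, x18}: f^{-1}(U) = {O, P, Q} ∈ τ_X ✓.
  U = {x15, x16, x17, x18}: f^{-1}(U) = {O, P, Q} ∈ τ_X ✓.
Found U = {x16} with f^{-1}(U) = {Q} not in τ_X. Therefore f is NOT continuous.


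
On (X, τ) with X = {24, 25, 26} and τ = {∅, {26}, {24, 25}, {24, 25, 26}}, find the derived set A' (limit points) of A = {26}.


A' = ∅

For each x ∈ X, list the open sets U ∈ τ with x ∈ U, then check whether U ∩ (A ∖ {x}) ≠ ∅ for every such U.
  x = 24: open {24, 25} ∋ x has {24, 25} ∩ (A ∖ {24}) = ∅, so x is NOT a limit point.
  x = 25: open {24, 25} ∋ x has {24, 25} ∩ (A ∖ {25}) = ∅, so x is NOT a limit point.
  x = 26: open {26} ∋ x has {26} ∩ (A ∖ {26}) = ∅, so x is NOT a limit point.
Collecting: A' = ∅.


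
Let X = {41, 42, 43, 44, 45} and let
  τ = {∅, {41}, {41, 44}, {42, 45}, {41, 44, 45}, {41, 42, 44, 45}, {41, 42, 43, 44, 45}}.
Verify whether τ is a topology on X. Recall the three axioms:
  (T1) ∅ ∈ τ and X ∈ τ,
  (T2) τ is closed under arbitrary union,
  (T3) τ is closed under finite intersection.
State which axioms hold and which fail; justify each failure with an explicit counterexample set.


τ is NOT a topology on X.

Axiom (T1): ∅ ∈ τ? Yes; X ∈ τ? Yes.
Axiom (T2/T3): check pairwise unions and intersections of members of τ.
Counterexample for (T2): {41} ∪ {42, 45} = {41, 42, 45} ∉ τ. Therefore τ is NOT a topology.


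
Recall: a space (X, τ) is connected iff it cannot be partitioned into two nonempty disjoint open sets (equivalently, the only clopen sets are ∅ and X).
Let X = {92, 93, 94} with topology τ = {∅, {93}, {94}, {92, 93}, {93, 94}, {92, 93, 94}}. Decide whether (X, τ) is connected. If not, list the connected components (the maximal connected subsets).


(X, τ) is disconnected; components = [{94}, {92, 93}].

Find clopen sets (U ∈ τ with X ∖ U ∈ τ):
  U = ∅, X ∖ U = {92, 93, 94} — both open, so U is clopen.
  U = {94}, X ∖ U = {92, 93} — both open, so U is clopen.
  U = {92, 93}, X ∖ U = {94} — both open, so U is clopen.
  U = {92, 93, 94}, X ∖ U = ∅ — both open, so U is clopen.
Nontrivial clopen(s) exist: e.g. {92, 93}. So (X, τ) is disconnected.
Compute connected components by grouping points that agree on all clopens:
  component: {94}
  component: {92, 93}
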